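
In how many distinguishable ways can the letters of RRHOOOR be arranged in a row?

RRHOOOR has 7 letters with O appearing 3 times and R appearing 3 times.
The number of distinct arrangements is 7!/(3!·3!) = 5040/36 = 140.

140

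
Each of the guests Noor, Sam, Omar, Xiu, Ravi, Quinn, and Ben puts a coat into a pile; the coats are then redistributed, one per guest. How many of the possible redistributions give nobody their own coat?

1854

Let Aᵢ be the assignments in which guest i gets their own coat. We want the size of the complement of A₁∪…∪A_7.
By inclusion–exclusion this is Σ_{j=0}^{7} (−1)^j C(7,j)·(7−j)!.
Computing: 5040 − 5040 + 2520 − 840 + 210 − 42 + 7 − 1 = 1854.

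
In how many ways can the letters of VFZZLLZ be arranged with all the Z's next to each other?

60

Treat the 3 copies of Z as a single block. The multiset to arrange is then {ZZZ, F, L, L, V}, 5 items in all.
That gives (5)!/(2!) = 60 arrangements.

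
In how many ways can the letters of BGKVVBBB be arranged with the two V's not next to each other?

There are 8!/(4!·2!) = 840 arrangements of BGKVVBBB in total.
If the two V's are adjacent, glue them into one block, leaving 7 items to arrange: (7)!/(4!) = 210 ways.
Subtracting, 840 − 210 = 630 arrangements keep the V's apart.

630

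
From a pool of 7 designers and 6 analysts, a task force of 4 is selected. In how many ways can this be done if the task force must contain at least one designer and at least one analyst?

With no constraint there are C(13,4) = 715 possible selections.
Subtract selections that omit an entire group: no designers → C(6,4) = 15; no analysts → C(7,4) = 35.
Both groups omitted at once is impossible, so 715 − 50 = 665.

665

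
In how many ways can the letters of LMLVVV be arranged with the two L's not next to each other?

40

There are 6!/(3!·2!) = 60 arrangements of LMLVVV in total.
If the two L's are adjacent, glue them into one block, leaving 5 items to arrange: (5)!/(3!) = 20 ways.
Hence 60 − 20 = 40.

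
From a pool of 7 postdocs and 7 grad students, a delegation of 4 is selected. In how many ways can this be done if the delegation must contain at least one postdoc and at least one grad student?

931

With no constraint there are C(14,4) = 1001 possible selections.
Subtract selections that omit an entire group: no postdocs → C(7,4) = 35; no grad students → C(7,4) = 35.
Both groups omitted at once is impossible, so 1001 − 70 = 931.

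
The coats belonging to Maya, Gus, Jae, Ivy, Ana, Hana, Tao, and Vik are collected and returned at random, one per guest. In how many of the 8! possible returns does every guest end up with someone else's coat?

14833

Count assignments avoiding every fixed point. For any j of the 8 guests fixed to their own coat, the other 8−j can be arranged in (8−j)! ways.
By inclusion–exclusion this is Σ_{j=0}^{8} (−1)^j C(8,j)·(8−j)!.
Computing: 40320 − 40320 + 20160 − 6720 + 1680 − 336 + 56 − 8 + 1 = 14833.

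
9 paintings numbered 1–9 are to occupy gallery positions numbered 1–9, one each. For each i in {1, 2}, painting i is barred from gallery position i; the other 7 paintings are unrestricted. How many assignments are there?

Let Aᵢ (for i ∈ {1, 2}) be the placements that put painting i in its forbidden gallery position. Any j of these fix j positions, leaving (9−j)! ways to fill the rest, and there are C(2,j) ways to pick which j.
By inclusion–exclusion, the number of valid placements is Σ_{j=0}^{2} (−1)^j C(2,j)·(9−j)!.
Computing: 362880 − 80640 + 5040 = 287280.

287280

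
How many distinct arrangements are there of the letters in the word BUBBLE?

Letter multiplicities in BUBBLE: B×3, E×1, L×1, U×1.
The number of distinct arrangements is 6!/(3!) = 720/6 = 120.

120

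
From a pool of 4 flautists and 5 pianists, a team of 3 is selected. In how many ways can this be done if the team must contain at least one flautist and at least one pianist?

70

With no constraint there are C(9,3) = 84 possible selections.
Subtract selections that omit an entire group: no flautists → C(5,3) = 10; no pianists → C(4,3) = 4.
Both groups omitted at once is impossible, so 84 − 14 = 70.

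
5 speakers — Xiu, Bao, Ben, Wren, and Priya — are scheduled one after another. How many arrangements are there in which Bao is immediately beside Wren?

Place the 3 others and the Bao-Wren pair as 4 objects in a line; the pair has 2 internal arrangements.
So the count is 2·(4)! = 48.

48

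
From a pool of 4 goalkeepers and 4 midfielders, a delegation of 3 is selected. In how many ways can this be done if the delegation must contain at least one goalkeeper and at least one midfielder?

48

Total 3-person selections from all 8: C(8,3) = 56.
Selections missing a whole group: no goalkeepers → C(4,3) = 4; no midfielders → C(4,3) = 4.
Both groups omitted at once is impossible, so 56 − 8 = 48.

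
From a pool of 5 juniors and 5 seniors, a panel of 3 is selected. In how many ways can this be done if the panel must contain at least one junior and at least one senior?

With no constraint there are C(10,3) = 120 possible selections.
Subtract selections that omit an entire group: no juniors → C(5,3) = 10; no seniors → C(5,3) = 10.
Both groups omitted at once is impossible, so 120 − 20 = 100.

100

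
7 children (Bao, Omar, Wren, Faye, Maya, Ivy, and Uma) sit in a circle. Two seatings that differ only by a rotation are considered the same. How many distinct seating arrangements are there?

720

Seat Bao anywhere (absorbing the rotational symmetry), then permute the other 6: (6)! = 720.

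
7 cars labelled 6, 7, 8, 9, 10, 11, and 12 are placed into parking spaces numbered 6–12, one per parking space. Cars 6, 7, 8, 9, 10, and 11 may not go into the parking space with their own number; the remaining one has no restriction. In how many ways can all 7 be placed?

Let Aᵢ (for 6 ≤ i ≤ 11) be the placements that put car i in its forbidden parking space. Any j of these fix j positions, leaving (7−j)! ways to fill the rest, and there are C(6,j) ways to pick which j.
By inclusion–exclusion, the number of valid placements is Σ_{j=0}^{6} (−1)^j C(6,j)·(7−j)!.
Computing: 5040 − 4320 + 1800 − 480 + 90 − 12 + 1 = 2119.

2119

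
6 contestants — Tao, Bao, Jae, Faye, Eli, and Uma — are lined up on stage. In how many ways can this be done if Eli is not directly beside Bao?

480

Of the 6! = 720 arrangements, those with Eli and Bao adjacent number 2 × 5! = 240 (treat the pair as a block with 2 internal orders).
Complementary counting: 720 − 240 = 480.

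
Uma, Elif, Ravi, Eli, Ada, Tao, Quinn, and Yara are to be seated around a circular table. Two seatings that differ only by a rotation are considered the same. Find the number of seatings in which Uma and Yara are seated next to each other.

Treat {Uma, Yara} as one unit (2 internal orders) and seat the resulting 7 units around the table: (6)! circular arrangements.
So 2 × (6)! = 2 × 720 = 1440.

1440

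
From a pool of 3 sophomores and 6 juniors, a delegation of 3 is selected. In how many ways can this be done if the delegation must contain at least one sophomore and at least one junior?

Total 3-person selections from all 9: C(9,3) = 84.
Subtract selections that omit an entire group: no sophomores → C(6,3) = 20; no juniors → C(3,3) = 1.
Both groups omitted at once is impossible, so 84 − 21 = 63.

63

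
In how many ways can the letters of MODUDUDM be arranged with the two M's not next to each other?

1260

Total arrangements of MODUDUDM: 8!/(3!·2!·2!) = 1680.
If the two M's are adjacent, glue them into one block, leaving 7 items to arrange: (7)!/(3!·2!) = 420 ways.
Subtracting, 1680 − 420 = 1260 arrangements keep the M's apart.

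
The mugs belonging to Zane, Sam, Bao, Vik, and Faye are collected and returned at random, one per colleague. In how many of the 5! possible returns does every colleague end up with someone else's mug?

This is the derangement count D_5: permutations of 5 items with no fixed point.
By inclusion–exclusion this is Σ_{j=0}^{5} (−1)^j C(5,j)·(5−j)!.
Computing: 120 − 120 + 60 − 20 + 5 − 1 = 44.

44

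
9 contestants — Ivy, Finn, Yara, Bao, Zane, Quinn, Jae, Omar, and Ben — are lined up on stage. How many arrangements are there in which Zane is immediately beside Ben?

Glue Zane and Ben into one block (2 internal orders), leaving 8 units to arrange in a row.
That gives 2 × 8! = 2 × 40320 = 80640.

80640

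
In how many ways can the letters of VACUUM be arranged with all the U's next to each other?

Treat the 2 copies of U as a single block. The multiset to arrange is then {UU, A, C, M, V}, 5 items in all.
All 5 items are distinct, so there are (5)! = 120 arrangements.

120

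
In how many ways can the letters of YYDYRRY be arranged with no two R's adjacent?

There are 7!/(4!·2!) = 105 arrangements of YYDYRRY in total.
Arrangements with the R's together: treat RR as one letter, giving (6)!/(4!) = 30.
Hence 105 − 30 = 75.

75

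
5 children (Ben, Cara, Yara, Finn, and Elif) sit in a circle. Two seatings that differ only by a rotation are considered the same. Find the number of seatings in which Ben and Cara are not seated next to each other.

All circular seatings of 5 people number (4)! = 24.
Seatings with Ben beside Cara: treat them as a block with 2 internal orders, giving 2 × (3)! = 12.
Subtracting, 24 − 12 = 12.

12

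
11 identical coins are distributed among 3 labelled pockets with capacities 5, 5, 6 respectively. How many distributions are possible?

21

By stars and bars, unrestricted non-negative solutions to x_1+…+x_3 = 11 number C(11+2,2) = 78.
Subtract solutions that violate a single cap (substitute x_i' = x_i − (cap_i+1)): x_1 ≥ 6 gives C(7,2) = 21; x_2 ≥ 6 gives C(7,2) = 21; x_3 ≥ 7 gives C(6,2) = 15. Together 57.
No two caps can be exceeded simultaneously, so the pair terms are all 0.
By inclusion–exclusion the count is 78 − 57 + 0 = 21.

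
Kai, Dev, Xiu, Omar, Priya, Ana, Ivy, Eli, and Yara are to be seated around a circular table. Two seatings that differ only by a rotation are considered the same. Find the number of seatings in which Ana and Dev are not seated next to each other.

30240

Without the restriction there are (8)! = 40320 seatings.
Those with Ana next to Dev: fuse the pair into one unit and seat 8 units around a circle — 2·(7)! = 10080.
Subtracting, 40320 − 10080 = 30240.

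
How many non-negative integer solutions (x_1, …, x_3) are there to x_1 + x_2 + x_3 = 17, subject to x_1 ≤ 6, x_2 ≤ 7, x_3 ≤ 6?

6

Without the upper bounds there are C(19,2) = 171 ways to split 17 among 3 variables.
Subtract solutions that violate a single cap (substitute x_i' = x_i − (cap_i+1)): x_1 ≥ 7 gives C(12,2) = 66; x_2 ≥ 8 gives C(11,2) = 55; x_3 ≥ 7 gives C(12,2) = 66. Together 187.
Add back pairs where two caps are both exceeded: 6 + 10 + 6 = 22.
By inclusion–exclusion the count is 171 − 187 + 22 = 6.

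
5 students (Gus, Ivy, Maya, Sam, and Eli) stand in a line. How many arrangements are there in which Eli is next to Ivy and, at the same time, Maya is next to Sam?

24

Treat {Eli,Ivy} as one block (2 orders) and {Maya,Sam} as another (2 orders).
That leaves 3 units to arrange: 2 × 2 × 3! = 4 × 6 = 24.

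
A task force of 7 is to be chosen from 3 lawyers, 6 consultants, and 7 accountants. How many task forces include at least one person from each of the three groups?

Unrestricted: C(16,7) = 11440 ways to pick any 7 of the 16.
Selections missing a whole group: no lawyers → C(13,7) = 1716; no consultants → C(10,7) = 120; no accountants → C(9,7) = 36.
Add back selections omitting two groups (i.e. drawn from a single group): C(3,7) + C(6,7) + C(7,7) = 1.
By inclusion–exclusion: 11440 − 1872 + 1 = 9569.

9569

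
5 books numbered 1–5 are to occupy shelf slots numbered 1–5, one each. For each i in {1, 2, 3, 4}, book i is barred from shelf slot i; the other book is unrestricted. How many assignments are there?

53

Let Aᵢ (for 1 ≤ i ≤ 4) be the placements that put book i in its forbidden shelf slot. Any j of these fix j positions, leaving (5−j)! ways to fill the rest, and there are C(4,j) ways to pick which j.
By inclusion–exclusion, the number of valid placements is Σ_{j=0}^{4} (−1)^j C(4,j)·(5−j)!.
Computing: 120 − 96 + 36 − 8 + 1 = 53.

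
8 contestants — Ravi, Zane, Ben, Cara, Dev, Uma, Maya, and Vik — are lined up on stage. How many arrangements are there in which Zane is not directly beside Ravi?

30240

Of the 8! = 40320 arrangements, those with Zane and Ravi adjacent number 2 × 7! = 10080 (treat the pair as a block with 2 internal orders).
So 40320 − 10080 = 30240 arrangements keep them apart.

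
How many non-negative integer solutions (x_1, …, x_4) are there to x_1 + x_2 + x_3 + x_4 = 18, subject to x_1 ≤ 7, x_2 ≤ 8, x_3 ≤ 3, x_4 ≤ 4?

34

By stars and bars, unrestricted non-negative solutions to x_1+…+x_4 = 18 number C(18+3,3) = 1330.
Subtract solutions that violate a single cap (substitute x_i' = x_i − (cap_i+1)): x_1 ≥ 8 gives C(13,3) = 286; x_2 ≥ 9 gives C(12,3) = 220; x_3 ≥ 4 gives C(17,3) = 680; x_4 ≥ 5 gives C(16,3) = 560. Together 1746.
Add back pairs where two caps are both exceeded: 4 + 84 + 56 + 56 + 35 + 220 = 455.
Subtract triples: 0 + 0 + 4 + 1 = 5.
By inclusion–exclusion the count is 1330 − 1746 + 455 − 5 = 34.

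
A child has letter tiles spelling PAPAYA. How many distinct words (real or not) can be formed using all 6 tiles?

60

PAPAYA has 6 letters with A appearing 3 times and P appearing twice.
The number of distinct arrangements is 6!/(3!·2!) = 720/12 = 60.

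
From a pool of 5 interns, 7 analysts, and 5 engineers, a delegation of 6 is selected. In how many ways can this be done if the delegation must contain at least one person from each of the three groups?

10325

Unrestricted: C(17,6) = 12376 ways to pick any 6 of the 17.
Subtract selections that omit an entire group: no interns → C(12,6) = 924; no analysts → C(10,6) = 210; no engineers → C(12,6) = 924.
Add back selections omitting two groups (i.e. drawn from a single group): C(5,6) + C(7,6) + C(5,6) = 7.
By inclusion–exclusion: 12376 − 2058 + 7 = 10325.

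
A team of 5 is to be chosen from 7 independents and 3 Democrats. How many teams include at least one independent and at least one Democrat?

With no constraint there are C(10,5) = 252 possible selections.
Selections missing a whole group: no independents → C(3,5) = 0; no Democrats → C(7,5) = 21.
Both groups omitted at once is impossible, so 252 − 21 = 231.

231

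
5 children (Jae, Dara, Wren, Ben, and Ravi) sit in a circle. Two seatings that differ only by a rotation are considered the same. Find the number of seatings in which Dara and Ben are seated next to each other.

Glue Dara and Ben into a block (2 internal orders). Seating 4 units around a circle gives (3)! arrangements.
So 2 × (3)! = 2 × 6 = 12.

12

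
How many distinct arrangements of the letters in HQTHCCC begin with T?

With the first slot taken by T, it remains to arrange the other 6 letters (HQHCCC).
Those 6 letters have C appearing 3 times and H appearing twice, giving (6)!/(3!·2!) = 60.

60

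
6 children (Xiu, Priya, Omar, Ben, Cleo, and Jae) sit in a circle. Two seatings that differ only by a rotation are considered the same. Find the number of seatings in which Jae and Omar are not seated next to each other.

72

All circular seatings of 6 people number (5)! = 120.
Those with Jae next to Omar: fuse the pair into one unit and seat 5 units around a circle — 2·(4)! = 48.
Subtracting, 120 − 48 = 72.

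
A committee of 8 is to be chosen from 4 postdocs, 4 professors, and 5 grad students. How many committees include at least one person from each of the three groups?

Total 8-person selections from all 13: C(13,8) = 1287.
Subtract selections that omit an entire group: no postdocs → C(9,8) = 9; no professors → C(9,8) = 9; no grad students → C(8,8) = 1.
Add back selections omitting two groups (i.e. drawn from a single group): C(4,8) + C(4,8) + C(5,8) = 0.
By inclusion–exclusion: 1287 − 19 + 0 = 1268.

1268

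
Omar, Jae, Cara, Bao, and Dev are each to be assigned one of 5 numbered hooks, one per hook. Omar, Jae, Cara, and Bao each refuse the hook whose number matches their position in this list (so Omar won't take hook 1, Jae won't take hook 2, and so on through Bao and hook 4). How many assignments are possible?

Let Aᵢ (for 1 ≤ i ≤ 4) be the placements that put person i in their forbidden hook. Any j of these fix j positions, leaving (5−j)! ways to fill the rest, and there are C(4,j) ways to pick which j.
By inclusion–exclusion, the number of valid placements is Σ_{j=0}^{4} (−1)^j C(4,j)·(5−j)!.
Computing: 120 − 96 + 36 − 8 + 1 = 53.

53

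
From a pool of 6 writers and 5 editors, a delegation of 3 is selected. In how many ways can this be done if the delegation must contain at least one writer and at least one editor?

135

Total 3-person selections from all 11: C(11,3) = 165.
Subtract selections that omit an entire group: no writers → C(5,3) = 10; no editors → C(6,3) = 20.
Both groups omitted at once is impossible, so 165 − 30 = 135.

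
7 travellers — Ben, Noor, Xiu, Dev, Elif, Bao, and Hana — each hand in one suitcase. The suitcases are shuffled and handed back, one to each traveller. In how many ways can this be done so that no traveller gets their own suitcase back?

1854

Let Aᵢ be the assignments in which traveller i gets their own suitcase. We want the size of the complement of A₁∪…∪A_7.
By inclusion–exclusion this is Σ_{j=0}^{7} (−1)^j C(7,j)·(7−j)!.
Computing: 5040 − 5040 + 2520 − 840 + 210 − 42 + 7 − 1 = 1854.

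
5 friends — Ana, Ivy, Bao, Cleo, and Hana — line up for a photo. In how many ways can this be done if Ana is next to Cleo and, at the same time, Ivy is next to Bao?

24

Treat {Ana,Cleo} as one block (2 orders) and {Ivy,Bao} as another (2 orders).
That leaves 3 units to arrange: 2 × 2 × 3! = 4 × 6 = 24.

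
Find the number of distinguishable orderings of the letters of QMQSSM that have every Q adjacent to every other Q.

Treat the 2 copies of Q as a single block. The multiset to arrange is then {QQ, M, M, S, S}, 5 items in all.
That gives (5)!/(2!·2!) = 30 arrangements.

30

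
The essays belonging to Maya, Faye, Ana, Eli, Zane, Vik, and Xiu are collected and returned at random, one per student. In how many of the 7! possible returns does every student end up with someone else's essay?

1854

This is the derangement count D_7: permutations of 7 items with no fixed point.
By inclusion–exclusion this is Σ_{j=0}^{7} (−1)^j C(7,j)·(7−j)!.
Computing: 5040 − 5040 + 2520 − 840 + 210 − 42 + 7 − 1 = 1854.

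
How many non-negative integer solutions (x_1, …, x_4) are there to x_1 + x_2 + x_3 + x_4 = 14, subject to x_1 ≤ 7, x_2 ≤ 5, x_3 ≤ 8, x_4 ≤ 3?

By stars and bars, unrestricted non-negative solutions to x_1+…+x_4 = 14 number C(14+3,3) = 680.
Subtract solutions that violate a single cap (substitute x_i' = x_i − (cap_i+1)): x_1 ≥ 8 gives C(9,3) = 84; x_2 ≥ 6 gives C(11,3) = 165; x_3 ≥ 9 gives C(8,3) = 56; x_4 ≥ 4 gives C(13,3) = 286. Together 591.
Add back pairs where two caps are both exceeded: 1 + 0 + 10 + 0 + 35 + 4 = 50.
By inclusion–exclusion the count is 680 − 591 + 50 = 139.

139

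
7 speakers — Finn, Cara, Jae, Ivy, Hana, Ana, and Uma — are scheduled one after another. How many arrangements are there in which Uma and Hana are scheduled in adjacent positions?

1440

Treat {Uma, Hana} as a single unit. There are 6 units to order, and the pair itself can be ordered 2 ways.
That gives 2 × 6! = 2 × 720 = 1440.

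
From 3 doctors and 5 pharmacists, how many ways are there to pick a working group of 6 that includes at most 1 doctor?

Split by how many doctors are chosen (0 through 1).
Sum: C(3,0)·C(5,6) + C(3,1)·C(5,5) = 0 + 3 = 3.

3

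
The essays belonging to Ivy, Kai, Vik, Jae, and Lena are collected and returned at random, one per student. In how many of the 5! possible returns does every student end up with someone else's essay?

Let Aᵢ be the assignments in which student i gets their own essay. We want the size of the complement of A₁∪…∪A_5.
By inclusion–exclusion this is Σ_{j=0}^{5} (−1)^j C(5,j)·(5−j)!.
Computing: 120 − 120 + 60 − 20 + 5 − 1 = 44.

44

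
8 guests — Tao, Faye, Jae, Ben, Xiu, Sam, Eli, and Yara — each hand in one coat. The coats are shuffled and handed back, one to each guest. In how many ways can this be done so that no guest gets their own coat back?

Let Aᵢ be the assignments in which guest i gets their own coat. We want the size of the complement of A₁∪…∪A_8.
By inclusion–exclusion this is Σ_{j=0}^{8} (−1)^j C(8,j)·(8−j)!.
Computing: 40320 − 40320 + 20160 − 6720 + 1680 − 336 + 56 − 8 + 1 = 14833.

14833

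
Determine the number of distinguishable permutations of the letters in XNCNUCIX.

5040

Letter multiplicities in XNCNUCIX: C×2, I×1, N×2, U×1, X×2.
Dividing 8! = 40320 by 2!·2!·2! = 8 for the repeated letters gives 5040.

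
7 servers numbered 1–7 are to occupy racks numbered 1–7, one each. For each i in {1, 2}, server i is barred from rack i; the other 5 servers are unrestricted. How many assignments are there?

3720

Let Aᵢ (for i ∈ {1, 2}) be the placements that put server i in its forbidden rack. Any j of these fix j positions, leaving (7−j)! ways to fill the rest, and there are C(2,j) ways to pick which j.
By inclusion–exclusion, the number of valid placements is Σ_{j=0}^{2} (−1)^j C(2,j)·(7−j)!.
Computing: 5040 − 1440 + 120 = 3720.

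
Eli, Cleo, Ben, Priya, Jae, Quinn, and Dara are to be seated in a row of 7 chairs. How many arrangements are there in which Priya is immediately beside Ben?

Treat {Priya, Ben} as a single unit. There are 6 units to order, and the pair itself can be ordered 2 ways.
That gives 2 × 6! = 2 × 720 = 1440.

1440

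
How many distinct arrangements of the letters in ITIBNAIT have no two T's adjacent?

There are 8!/(3!·2!) = 3360 arrangements of ITIBNAIT in total.
Arrangements with the T's together: treat TT as one letter, giving (7)!/(3!) = 840.
Subtracting, 3360 − 840 = 2520 arrangements keep the T's apart.

2520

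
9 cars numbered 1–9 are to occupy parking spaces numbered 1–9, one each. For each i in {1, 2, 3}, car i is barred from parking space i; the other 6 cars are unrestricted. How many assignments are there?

Let Aᵢ (for i ∈ {1, 2, 3}) be the placements that put car i in its forbidden parking space. Any j of these fix j positions, leaving (9−j)! ways to fill the rest, and there are C(3,j) ways to pick which j.
By inclusion–exclusion, the number of valid placements is Σ_{j=0}^{3} (−1)^j C(3,j)·(9−j)!.
Computing: 362880 − 120960 + 15120 − 720 = 256320.

256320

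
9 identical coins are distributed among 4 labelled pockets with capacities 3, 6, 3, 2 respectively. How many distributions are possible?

38

Without the upper bounds there are C(12,3) = 220 ways to split 9 among 4 pockets.
Subtract solutions that violate a single cap (substitute x_i' = x_i − (cap_i+1)): x_1 ≥ 4 gives C(8,3) = 56; x_2 ≥ 7 gives C(5,3) = 10; x_3 ≥ 4 gives C(8,3) = 56; x_4 ≥ 3 gives C(9,3) = 84. Together 206.
Add back pairs where two caps are both exceeded: 0 + 4 + 10 + 0 + 0 + 10 = 24.
By inclusion–exclusion the count is 220 − 206 + 24 = 38.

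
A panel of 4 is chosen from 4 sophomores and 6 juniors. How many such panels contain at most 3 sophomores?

Split by how many sophomores are chosen (0 through 3).
Sum: C(4,0)·C(6,4) + C(4,1)·C(6,3) + C(4,2)·C(6,2) + C(4,3)·C(6,1) = 15 + 80 + 90 + 24 = 209.

209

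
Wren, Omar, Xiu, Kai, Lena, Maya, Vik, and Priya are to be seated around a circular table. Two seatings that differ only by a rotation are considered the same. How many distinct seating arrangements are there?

5040

Around a circle, 8 distinct people have 8!/8 = (7)! = 5040 rotationally distinct seatings.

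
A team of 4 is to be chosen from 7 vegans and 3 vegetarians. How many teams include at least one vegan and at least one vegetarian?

With no constraint there are C(10,4) = 210 possible selections.
Selections missing a whole group: no vegans → C(3,4) = 0; no vegetarians → C(7,4) = 35.
Both groups omitted at once is impossible, so 210 − 35 = 175.

175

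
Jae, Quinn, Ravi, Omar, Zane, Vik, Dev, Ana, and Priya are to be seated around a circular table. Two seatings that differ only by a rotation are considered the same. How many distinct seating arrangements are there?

Around a circle, 9 distinct people have 9!/9 = (8)! = 40320 rotationally distinct seatings.

40320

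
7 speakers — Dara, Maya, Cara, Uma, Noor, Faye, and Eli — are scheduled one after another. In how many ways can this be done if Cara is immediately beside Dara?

1440

Place the 5 others and the Cara-Dara pair as 6 objects in a line; the pair has 2 internal arrangements.
So the count is 2·(6)! = 1440.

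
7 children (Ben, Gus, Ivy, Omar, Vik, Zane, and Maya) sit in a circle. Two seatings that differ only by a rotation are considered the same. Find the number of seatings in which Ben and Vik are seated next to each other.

240

Treat {Ben, Vik} as one unit (2 internal orders) and seat the resulting 6 units around the table: (5)! circular arrangements.
So 2 × (5)! = 2 × 120 = 240.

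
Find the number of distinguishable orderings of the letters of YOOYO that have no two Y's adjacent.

There are 5!/(3!·2!) = 10 arrangements of YOOYO in total.
Arrangements with the Y's together: treat YY as one letter, giving (4)!/(3!) = 4.
Subtracting, 10 − 4 = 6 arrangements keep the Y's apart.

6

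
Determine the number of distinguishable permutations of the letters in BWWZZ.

30

BWWZZ has 5 letters with W appearing twice and Z appearing twice.
So there are 5! / (2!·2!) = 30 distinguishable arrangements.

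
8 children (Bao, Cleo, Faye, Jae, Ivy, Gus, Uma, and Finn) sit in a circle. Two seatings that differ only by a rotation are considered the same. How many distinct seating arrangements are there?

Around a circle, 8 distinct people have 8!/8 = (7)! = 5040 rotationally distinct seatings.

5040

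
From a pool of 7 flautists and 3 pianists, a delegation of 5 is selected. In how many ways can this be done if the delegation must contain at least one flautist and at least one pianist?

Total 5-person selections from all 10: C(10,5) = 252.
Subtract selections that omit an entire group: no flautists → C(3,5) = 0; no pianists → C(7,5) = 21.
Both groups omitted at once is impossible, so 252 − 21 = 231.

231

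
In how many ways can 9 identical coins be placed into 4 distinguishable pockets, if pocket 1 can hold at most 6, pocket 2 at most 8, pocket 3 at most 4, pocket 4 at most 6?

Ignoring the caps, the number of non-negative solutions to x_1+…+x_4 = 9 is C(12,3) = 220.
Subtract solutions that violate a single cap (substitute x_i' = x_i − (cap_i+1)): x_1 ≥ 7 gives C(5,3) = 10; x_2 ≥ 9 gives C(3,3) = 1; x_3 ≥ 5 gives C(7,3) = 35; x_4 ≥ 7 gives C(5,3) = 10. Together 56.
No two caps can be exceeded simultaneously, so the pair terms are all 0.
By inclusion–exclusion the count is 220 − 56 + 0 = 164.

164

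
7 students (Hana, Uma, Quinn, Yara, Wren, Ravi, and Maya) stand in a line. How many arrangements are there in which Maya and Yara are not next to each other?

3600

There are 7! = 5040 arrangements in all. If Maya and Yara are adjacent, merging them into one block gives 2·(6)! = 1440 arrangements.
Complementary counting: 5040 − 1440 = 3600.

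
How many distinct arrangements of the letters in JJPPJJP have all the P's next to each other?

Treat the 3 copies of P as a single block. The multiset to arrange is then {PPP, J, J, J, J}, 5 items in all.
That gives (5)!/(4!) = 5 arrangements.

5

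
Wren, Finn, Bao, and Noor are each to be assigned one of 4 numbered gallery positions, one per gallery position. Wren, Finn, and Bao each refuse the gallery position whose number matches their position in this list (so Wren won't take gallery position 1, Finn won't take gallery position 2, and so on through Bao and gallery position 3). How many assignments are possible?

Let Aᵢ (for i ∈ {1, 2, 3}) be the placements that put person i in their forbidden gallery position. Any j of these fix j positions, leaving (4−j)! ways to fill the rest, and there are C(3,j) ways to pick which j.
By inclusion–exclusion, the number of valid placements is Σ_{j=0}^{3} (−1)^j C(3,j)·(4−j)!.
Computing: 24 − 18 + 6 − 1 = 11.

11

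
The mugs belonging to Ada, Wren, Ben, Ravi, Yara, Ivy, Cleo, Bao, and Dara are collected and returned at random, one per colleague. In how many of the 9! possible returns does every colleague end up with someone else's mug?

Let Aᵢ be the assignments in which colleague i gets their own mug. We want the size of the complement of A₁∪…∪A_9.
By inclusion–exclusion this is Σ_{j=0}^{9} (−1)^j C(9,j)·(9−j)!.
Computing: 362880 − 362880 + 181440 − 60480 + 15120 − 3024 + 504 − 72 + 9 − 1 = 133496.

133496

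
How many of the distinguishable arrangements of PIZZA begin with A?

12

With the first slot taken by A, it remains to arrange the other 4 letters (PIZZ).
Those 4 letters have Z appearing twice, giving (4)!/(2!) = 12.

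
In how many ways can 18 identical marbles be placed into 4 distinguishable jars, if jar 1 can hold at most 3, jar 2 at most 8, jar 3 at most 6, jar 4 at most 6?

Without the upper bounds there are C(21,3) = 1330 ways to split 18 among 4 jars.
Subtract solutions that violate a single cap (substitute x_i' = x_i − (cap_i+1)): x_1 ≥ 4 gives C(17,3) = 680; x_2 ≥ 9 gives C(12,3) = 220; x_3 ≥ 7 gives C(14,3) = 364; x_4 ≥ 7 gives C(14,3) = 364. Together 1628.
Add back pairs where two caps are both exceeded: 56 + 120 + 120 + 10 + 10 + 35 = 351.
Subtract triples: 0 + 0 + 1 + 0 = 1.
By inclusion–exclusion the count is 1330 − 1628 + 351 − 1 = 52.

52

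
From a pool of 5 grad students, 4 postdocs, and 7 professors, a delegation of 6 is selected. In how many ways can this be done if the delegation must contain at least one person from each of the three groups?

6545

With no constraint there are C(16,6) = 8008 possible selections.
Subtract selections that omit an entire group: no grad students → C(11,6) = 462; no postdocs → C(12,6) = 924; no professors → C(9,6) = 84.
Add back selections omitting two groups (i.e. drawn from a single group): C(5,6) + C(4,6) + C(7,6) = 7.
By inclusion–exclusion: 8008 − 1470 + 7 = 6545.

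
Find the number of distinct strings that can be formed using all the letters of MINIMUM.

The 7 letters of MINIMUM have repeats: I appearing twice and M appearing 3 times.
The number of distinct arrangements is 7!/(3!·2!) = 5040/12 = 420.

420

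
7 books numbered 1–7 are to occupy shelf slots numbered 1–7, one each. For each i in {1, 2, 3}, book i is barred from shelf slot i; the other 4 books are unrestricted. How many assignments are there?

3216

Let Aᵢ (for i ∈ {1, 2, 3}) be the placements that put book i in its forbidden shelf slot. Any j of these fix j positions, leaving (7−j)! ways to fill the rest, and there are C(3,j) ways to pick which j.
By inclusion–exclusion, the number of valid placements is Σ_{j=0}^{3} (−1)^j C(3,j)·(7−j)!.
Computing: 5040 − 2160 + 360 − 24 = 3216.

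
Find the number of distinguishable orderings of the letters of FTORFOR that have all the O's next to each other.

180

Treat the 2 copies of O as a single block. The multiset to arrange is then {OO, F, F, R, R, T}, 6 items in all.
That gives (6)!/(2!·2!) = 180 arrangements.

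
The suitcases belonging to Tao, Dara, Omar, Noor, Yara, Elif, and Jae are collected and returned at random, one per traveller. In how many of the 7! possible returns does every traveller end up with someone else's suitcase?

Let Aᵢ be the assignments in which traveller i gets their own suitcase. We want the size of the complement of A₁∪…∪A_7.
By inclusion–exclusion this is Σ_{j=0}^{7} (−1)^j C(7,j)·(7−j)!.
Computing: 5040 − 5040 + 2520 − 840 + 210 − 42 + 7 − 1 = 1854.

1854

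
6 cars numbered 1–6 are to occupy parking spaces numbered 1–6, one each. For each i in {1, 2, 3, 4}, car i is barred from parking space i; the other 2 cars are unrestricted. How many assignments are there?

362

Let Aᵢ (for 1 ≤ i ≤ 4) be the placements that put car i in its forbidden parking space. Any j of these fix j positions, leaving (6−j)! ways to fill the rest, and there are C(4,j) ways to pick which j.
By inclusion–exclusion, the number of valid placements is Σ_{j=0}^{4} (−1)^j C(4,j)·(6−j)!.
Computing: 720 − 480 + 144 − 24 + 2 = 362.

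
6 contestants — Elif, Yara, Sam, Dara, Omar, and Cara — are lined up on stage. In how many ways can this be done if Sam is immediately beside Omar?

Treat {Sam, Omar} as a single unit. There are 5 units to order, and the pair itself can be ordered 2 ways.
That gives 2 × 5! = 2 × 120 = 240.

240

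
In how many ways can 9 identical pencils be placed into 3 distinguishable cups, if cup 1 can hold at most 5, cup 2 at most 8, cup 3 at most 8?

Ignoring the caps, the number of non-negative solutions to x_1+…+x_3 = 9 is C(11,2) = 55.
Subtract solutions that violate a single cap (substitute x_i' = x_i − (cap_i+1)): x_1 ≥ 6 gives C(5,2) = 10; x_2 ≥ 9 gives C(2,2) = 1; x_3 ≥ 9 gives C(2,2) = 1. Together 12.
No two caps can be exceeded simultaneously, so the pair terms are all 0.
By inclusion–exclusion the count is 55 − 12 + 0 = 43.

43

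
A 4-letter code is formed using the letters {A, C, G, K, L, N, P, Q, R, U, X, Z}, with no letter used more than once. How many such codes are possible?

11880

Choose and order 4 of the 12 symbols: the first letter has 12 options, the next 11, then 10, 9.
12 × 11 × 10 × 9 = 11880.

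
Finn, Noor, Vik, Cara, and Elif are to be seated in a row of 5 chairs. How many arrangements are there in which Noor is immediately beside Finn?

48

Glue Noor and Finn into one block (2 internal orders), leaving 4 units to arrange in a row.
That gives 2 × 4! = 2 × 24 = 48.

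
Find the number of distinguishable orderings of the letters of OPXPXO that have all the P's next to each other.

30

Treat the 2 copies of P as a single block. The multiset to arrange is then {PP, O, O, X, X}, 5 items in all.
That gives (5)!/(2!·2!) = 30 arrangements.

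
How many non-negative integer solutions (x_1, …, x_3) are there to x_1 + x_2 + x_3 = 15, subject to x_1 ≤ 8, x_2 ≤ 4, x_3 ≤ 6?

10

By stars and bars, unrestricted non-negative solutions to x_1+…+x_3 = 15 number C(15+2,2) = 136.
Subtract solutions that violate a single cap (substitute x_i' = x_i − (cap_i+1)): x_1 ≥ 9 gives C(8,2) = 28; x_2 ≥ 5 gives C(12,2) = 66; x_3 ≥ 7 gives C(10,2) = 45. Together 139.
Add back pairs where two caps are both exceeded: 3 + 0 + 10 = 13.
By inclusion–exclusion the count is 136 − 139 + 13 = 10.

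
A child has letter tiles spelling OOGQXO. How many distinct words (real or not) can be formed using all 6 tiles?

120

OOGQXO has 6 letters with O appearing 3 times.
Dividing 6! = 720 by 3! = 6 for the repeated letters gives 120.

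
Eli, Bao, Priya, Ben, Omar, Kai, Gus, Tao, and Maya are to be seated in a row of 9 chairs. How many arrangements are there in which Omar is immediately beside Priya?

Glue Omar and Priya into one block (2 internal orders), leaving 8 units to arrange in a row.
That gives 2 × 8! = 2 × 40320 = 80640.

80640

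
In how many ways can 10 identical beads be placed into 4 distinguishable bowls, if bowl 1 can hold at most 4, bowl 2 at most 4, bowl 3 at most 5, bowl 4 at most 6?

120

Without the upper bounds there are C(13,3) = 286 ways to split 10 among 4 bowls.
Subtract solutions that violate a single cap (substitute x_i' = x_i − (cap_i+1)): x_1 ≥ 5 gives C(8,3) = 56; x_2 ≥ 5 gives C(8,3) = 56; x_3 ≥ 6 gives C(7,3) = 35; x_4 ≥ 7 gives C(6,3) = 20. Together 167.
Add back pairs where two caps are both exceeded: 1 + 0 + 0 + 0 + 0 + 0 = 1.
By inclusion–exclusion the count is 286 − 167 + 1 = 120.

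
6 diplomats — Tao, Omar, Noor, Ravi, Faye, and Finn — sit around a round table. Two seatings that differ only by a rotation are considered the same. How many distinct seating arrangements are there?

Seat Tao anywhere (absorbing the rotational symmetry), then permute the other 5: (5)! = 120.

120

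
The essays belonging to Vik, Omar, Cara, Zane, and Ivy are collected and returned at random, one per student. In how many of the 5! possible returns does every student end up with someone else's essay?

This is the derangement count D_5: permutations of 5 items with no fixed point.
By inclusion–exclusion this is Σ_{j=0}^{5} (−1)^j C(5,j)·(5−j)!.
Computing: 120 − 120 + 60 − 20 + 5 − 1 = 44.

44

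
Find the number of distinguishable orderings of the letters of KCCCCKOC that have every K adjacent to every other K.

Treat the 2 copies of K as a single block. The multiset to arrange is then {KK, C, C, C, C, C, O}, 7 items in all.
That gives (7)!/(5!) = 42 arrangements.

42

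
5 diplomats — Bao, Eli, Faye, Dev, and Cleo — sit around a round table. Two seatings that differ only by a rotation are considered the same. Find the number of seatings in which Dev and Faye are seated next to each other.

Treat {Dev, Faye} as one unit (2 internal orders) and seat the resulting 4 units around the table: (3)! circular arrangements.
So 2 × (3)! = 2 × 6 = 12.

12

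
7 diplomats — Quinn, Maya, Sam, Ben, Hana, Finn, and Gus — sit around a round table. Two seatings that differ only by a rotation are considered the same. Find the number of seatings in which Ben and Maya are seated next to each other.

Glue Ben and Maya into a block (2 internal orders). Seating 6 units around a circle gives (5)! arrangements.
So 2 × (5)! = 2 × 120 = 240.

240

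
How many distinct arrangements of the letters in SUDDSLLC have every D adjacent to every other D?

Treat the 2 copies of D as a single block. The multiset to arrange is then {DD, C, L, L, S, S, U}, 7 items in all.
That gives (7)!/(2!·2!) = 1260 arrangements.

1260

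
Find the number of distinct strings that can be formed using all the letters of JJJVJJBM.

336

Letter multiplicities in JJJVJJBM: B×1, J×5, M×1, V×1.
So there are 8! / (5!) = 336 distinguishable arrangements.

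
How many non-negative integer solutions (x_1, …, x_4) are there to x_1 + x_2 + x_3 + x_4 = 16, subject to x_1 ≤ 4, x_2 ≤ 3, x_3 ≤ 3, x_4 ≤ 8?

By stars and bars, unrestricted non-negative solutions to x_1+…+x_4 = 16 number C(16+3,3) = 969.
Subtract solutions that violate a single cap (substitute x_i' = x_i − (cap_i+1)): x_1 ≥ 5 gives C(14,3) = 364; x_2 ≥ 4 gives C(15,3) = 455; x_3 ≥ 4 gives C(15,3) = 455; x_4 ≥ 9 gives C(10,3) = 120. Together 1394.
Add back pairs where two caps are both exceeded: 120 + 120 + 10 + 165 + 20 + 20 = 455.
Subtract triples: 20 + 0 + 0 + 0 = 20.
By inclusion–exclusion the count is 969 − 1394 + 455 − 20 = 10.

10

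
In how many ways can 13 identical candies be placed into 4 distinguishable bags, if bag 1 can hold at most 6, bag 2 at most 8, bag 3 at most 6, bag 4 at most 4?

Without the upper bounds there are C(16,3) = 560 ways to split 13 among 4 bags.
Subtract solutions that violate a single cap (substitute x_i' = x_i − (cap_i+1)): x_1 ≥ 7 gives C(9,3) = 84; x_2 ≥ 9 gives C(7,3) = 35; x_3 ≥ 7 gives C(9,3) = 84; x_4 ≥ 5 gives C(11,3) = 165. Together 368.
Add back pairs where two caps are both exceeded: 0 + 0 + 4 + 0 + 0 + 4 = 8.
By inclusion–exclusion the count is 560 − 368 + 8 = 200.

200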